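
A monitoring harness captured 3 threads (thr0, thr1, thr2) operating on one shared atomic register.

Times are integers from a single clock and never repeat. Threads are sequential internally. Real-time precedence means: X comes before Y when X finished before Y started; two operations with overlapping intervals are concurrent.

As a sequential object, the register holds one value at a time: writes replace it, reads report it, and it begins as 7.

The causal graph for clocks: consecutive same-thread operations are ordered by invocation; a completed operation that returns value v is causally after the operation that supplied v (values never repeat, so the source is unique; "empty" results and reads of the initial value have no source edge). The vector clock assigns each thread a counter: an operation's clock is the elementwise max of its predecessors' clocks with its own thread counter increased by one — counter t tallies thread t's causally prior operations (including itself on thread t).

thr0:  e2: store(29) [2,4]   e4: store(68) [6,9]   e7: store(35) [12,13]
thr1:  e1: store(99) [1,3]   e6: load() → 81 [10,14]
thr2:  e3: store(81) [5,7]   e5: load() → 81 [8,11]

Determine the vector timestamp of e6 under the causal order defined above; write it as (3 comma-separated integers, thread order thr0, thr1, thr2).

e3 (invocation 5): nothing precedes it; thr2's component alone gives (0, 0, 1)
e1 (invocation 1): nothing precedes it; thr1's component alone gives (0, 1, 0)
e2 (invocation 2): nothing precedes it; thr0's component alone gives (1, 0, 0)
e5 (invocation 8): componentwise max over VC(e3)=(0, 0, 1), +1 at thr2, giving (0, 0, 2)
e4 (invocation 6): componentwise max over VC(e2)=(1, 0, 0), +1 at thr0, giving (2, 0, 0)
e6 (invocation 10): componentwise max over VC(e1)=(0, 1, 0), VC(e3)=(0, 0, 1), +1 at thr1, giving (0, 2, 1)
e7 (invocation 12): componentwise max over VC(e4)=(2, 0, 0), +1 at thr0, giving (3, 0, 0)
target: VC(e6) = (0, 2, 1)

(0, 2, 1)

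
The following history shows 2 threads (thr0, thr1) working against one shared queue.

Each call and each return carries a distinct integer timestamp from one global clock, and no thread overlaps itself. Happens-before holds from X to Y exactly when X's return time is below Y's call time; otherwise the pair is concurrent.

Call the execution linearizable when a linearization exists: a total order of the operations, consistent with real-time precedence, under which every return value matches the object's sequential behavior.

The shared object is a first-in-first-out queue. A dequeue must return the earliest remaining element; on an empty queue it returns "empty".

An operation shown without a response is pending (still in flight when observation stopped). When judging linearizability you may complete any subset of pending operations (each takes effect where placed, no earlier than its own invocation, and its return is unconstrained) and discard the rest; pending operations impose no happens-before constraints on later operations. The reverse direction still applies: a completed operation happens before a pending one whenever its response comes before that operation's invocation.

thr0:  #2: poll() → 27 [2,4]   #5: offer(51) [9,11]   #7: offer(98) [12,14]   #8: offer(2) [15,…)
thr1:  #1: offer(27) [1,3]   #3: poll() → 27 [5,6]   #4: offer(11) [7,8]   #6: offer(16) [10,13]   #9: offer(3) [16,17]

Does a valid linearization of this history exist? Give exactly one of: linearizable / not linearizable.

already the first 6 events (up to #3's response at time 6) admit no linearization; the first 5 still do
the 3 completed operations admit 2 real-time orders; each fails the queue replay
sample order #1, #2, #3 stalls at step 3 — #3 poll() → 27 has no legal effect
sample order #2, #1, #3 stalls at step 1 — #2 poll() → 27 has no legal effect

not linearizable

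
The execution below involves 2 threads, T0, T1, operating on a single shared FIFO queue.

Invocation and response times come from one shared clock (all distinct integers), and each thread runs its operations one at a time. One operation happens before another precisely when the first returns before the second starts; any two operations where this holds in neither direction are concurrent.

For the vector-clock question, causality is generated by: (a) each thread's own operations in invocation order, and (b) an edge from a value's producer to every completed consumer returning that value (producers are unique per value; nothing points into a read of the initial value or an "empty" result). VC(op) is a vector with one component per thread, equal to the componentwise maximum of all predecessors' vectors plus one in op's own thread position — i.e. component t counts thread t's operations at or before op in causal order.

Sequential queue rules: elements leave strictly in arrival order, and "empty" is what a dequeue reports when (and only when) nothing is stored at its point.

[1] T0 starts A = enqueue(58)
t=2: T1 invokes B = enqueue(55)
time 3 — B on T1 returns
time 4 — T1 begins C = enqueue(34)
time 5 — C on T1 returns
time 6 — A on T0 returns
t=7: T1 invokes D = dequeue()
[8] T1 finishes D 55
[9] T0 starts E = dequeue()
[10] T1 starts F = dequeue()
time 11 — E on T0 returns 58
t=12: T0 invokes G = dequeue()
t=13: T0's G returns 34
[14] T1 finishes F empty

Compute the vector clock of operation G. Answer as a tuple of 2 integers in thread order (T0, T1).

(3, 2)

B (invocation 2): nothing precedes it; T1's component alone gives (0, 1)
A (invocation 1): nothing precedes it; T0's component alone gives (1, 0)
invoked at 4, C merges VC(B)=(0, 1) and bumps T1's slot → (0, 2)
invoked at 9, E merges VC(A)=(1, 0) and bumps T0's slot → (2, 0)
invoked at 7, D merges VC(B)=(0, 1), VC(C)=(0, 2) and bumps T1's slot → (0, 3)
invoked at 10, F merges VC(D)=(0, 3) and bumps T1's slot → (0, 4)
invoked at 12, G merges VC(C)=(0, 2), VC(E)=(2, 0) and bumps T0's slot → (3, 2)
target: VC(G) = (3, 2)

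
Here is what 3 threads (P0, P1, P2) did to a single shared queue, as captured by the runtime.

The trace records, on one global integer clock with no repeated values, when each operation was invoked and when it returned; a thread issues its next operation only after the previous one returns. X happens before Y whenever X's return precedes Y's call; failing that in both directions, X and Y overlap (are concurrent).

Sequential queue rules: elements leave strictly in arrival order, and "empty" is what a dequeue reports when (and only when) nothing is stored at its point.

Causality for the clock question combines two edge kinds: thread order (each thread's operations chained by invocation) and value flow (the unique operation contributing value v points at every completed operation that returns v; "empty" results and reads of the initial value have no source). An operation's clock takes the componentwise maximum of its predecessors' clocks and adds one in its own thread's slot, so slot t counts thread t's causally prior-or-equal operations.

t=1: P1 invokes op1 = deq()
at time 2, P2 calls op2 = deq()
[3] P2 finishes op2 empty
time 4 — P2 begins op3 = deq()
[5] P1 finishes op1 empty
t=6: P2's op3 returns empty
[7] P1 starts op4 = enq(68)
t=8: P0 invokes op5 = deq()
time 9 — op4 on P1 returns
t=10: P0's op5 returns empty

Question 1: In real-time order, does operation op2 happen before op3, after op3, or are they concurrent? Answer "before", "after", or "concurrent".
Answer: before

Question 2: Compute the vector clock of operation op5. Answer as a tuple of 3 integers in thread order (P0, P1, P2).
Answer: (1, 0, 0)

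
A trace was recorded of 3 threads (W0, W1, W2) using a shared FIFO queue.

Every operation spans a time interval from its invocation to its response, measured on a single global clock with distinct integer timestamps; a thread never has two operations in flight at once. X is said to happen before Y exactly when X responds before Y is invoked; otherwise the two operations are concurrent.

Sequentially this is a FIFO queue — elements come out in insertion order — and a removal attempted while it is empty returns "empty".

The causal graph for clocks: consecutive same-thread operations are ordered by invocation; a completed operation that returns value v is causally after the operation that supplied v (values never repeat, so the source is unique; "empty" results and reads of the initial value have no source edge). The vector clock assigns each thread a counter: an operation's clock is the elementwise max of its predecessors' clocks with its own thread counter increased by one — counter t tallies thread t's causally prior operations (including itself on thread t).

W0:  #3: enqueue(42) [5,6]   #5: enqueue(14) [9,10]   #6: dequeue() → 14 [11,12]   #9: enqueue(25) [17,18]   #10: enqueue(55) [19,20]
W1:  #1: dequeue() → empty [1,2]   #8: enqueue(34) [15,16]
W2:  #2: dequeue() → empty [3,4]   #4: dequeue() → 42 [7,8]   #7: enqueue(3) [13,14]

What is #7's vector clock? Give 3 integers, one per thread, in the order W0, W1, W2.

(1, 0, 3)

no predecessors for #2 (invoked 3): W2 increments from zero → (0, 0, 1)
no predecessors for #1 (invoked 1): W1 increments from zero → (0, 1, 0)
no predecessors for #3 (invoked 5): W0 increments from zero → (1, 0, 0)
#8, invoked 15, takes VC(#1)=(0, 1, 0) under max, adds 1 for W1 → (0, 2, 0)
#5, invoked 9, takes VC(#3)=(1, 0, 0) under max, adds 1 for W0 → (2, 0, 0)
#4, invoked 7, takes VC(#2)=(0, 0, 1), VC(#3)=(1, 0, 0) under max, adds 1 for W2 → (1, 0, 2)
#6, invoked 11, takes VC(#5)=(2, 0, 0) under max, adds 1 for W0 → (3, 0, 0)
#7, invoked 13, takes VC(#4)=(1, 0, 2) under max, adds 1 for W2 → (1, 0, 3)
#9, invoked 17, takes VC(#6)=(3, 0, 0) under max, adds 1 for W0 → (4, 0, 0)
#10, invoked 19, takes VC(#9)=(4, 0, 0) under max, adds 1 for W0 → (5, 0, 0)
target: VC(#7) = (1, 0, 3)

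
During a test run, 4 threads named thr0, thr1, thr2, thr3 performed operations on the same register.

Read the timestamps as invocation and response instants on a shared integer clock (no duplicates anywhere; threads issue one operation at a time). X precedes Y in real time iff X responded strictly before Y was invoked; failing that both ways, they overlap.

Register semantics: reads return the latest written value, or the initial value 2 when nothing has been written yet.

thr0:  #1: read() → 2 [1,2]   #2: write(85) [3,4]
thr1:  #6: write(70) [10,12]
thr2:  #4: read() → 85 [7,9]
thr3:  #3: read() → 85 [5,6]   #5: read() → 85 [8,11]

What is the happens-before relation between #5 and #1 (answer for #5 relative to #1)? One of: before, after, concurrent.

after

#5 spans [8,11], #1 spans [1,2]
resp(#1)=2 < inv(#5)=8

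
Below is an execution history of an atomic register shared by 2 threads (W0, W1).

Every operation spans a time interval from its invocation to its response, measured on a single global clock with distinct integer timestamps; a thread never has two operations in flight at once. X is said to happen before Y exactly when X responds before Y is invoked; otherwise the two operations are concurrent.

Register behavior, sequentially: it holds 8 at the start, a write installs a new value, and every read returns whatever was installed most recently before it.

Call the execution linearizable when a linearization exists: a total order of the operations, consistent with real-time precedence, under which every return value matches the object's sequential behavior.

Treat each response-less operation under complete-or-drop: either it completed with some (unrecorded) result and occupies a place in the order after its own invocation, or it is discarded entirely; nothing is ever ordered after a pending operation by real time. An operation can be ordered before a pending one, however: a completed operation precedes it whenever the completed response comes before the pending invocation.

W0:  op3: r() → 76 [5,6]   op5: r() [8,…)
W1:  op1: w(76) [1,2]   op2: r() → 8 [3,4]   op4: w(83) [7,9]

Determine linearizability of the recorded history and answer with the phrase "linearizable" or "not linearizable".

not linearizable

cut after 3 events: linearizable; cut after 4 events (op2 responds, time 4): not linearizable
the completed operations (2 total) allow one real-time order; the atomic register replay rejects it
e.g. op1, op2: illegal at step 2, since op2 r() → 8 cannot apply there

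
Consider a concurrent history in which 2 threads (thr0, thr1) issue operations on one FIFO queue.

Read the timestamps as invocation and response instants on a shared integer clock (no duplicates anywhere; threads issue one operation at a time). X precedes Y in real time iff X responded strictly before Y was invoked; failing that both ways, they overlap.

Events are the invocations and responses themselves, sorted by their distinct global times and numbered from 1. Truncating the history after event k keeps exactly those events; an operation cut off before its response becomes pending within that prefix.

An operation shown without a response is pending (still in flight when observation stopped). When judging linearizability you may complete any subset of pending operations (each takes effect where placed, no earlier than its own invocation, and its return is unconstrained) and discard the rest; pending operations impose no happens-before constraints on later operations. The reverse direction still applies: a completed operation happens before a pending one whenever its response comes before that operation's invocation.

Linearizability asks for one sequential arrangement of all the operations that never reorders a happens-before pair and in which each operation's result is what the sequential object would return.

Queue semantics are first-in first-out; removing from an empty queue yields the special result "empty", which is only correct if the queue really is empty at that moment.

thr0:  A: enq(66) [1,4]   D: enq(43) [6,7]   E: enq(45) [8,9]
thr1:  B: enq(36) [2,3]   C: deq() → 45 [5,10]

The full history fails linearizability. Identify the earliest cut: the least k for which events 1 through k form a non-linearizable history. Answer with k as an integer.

10

events 1..9 are still linearizable — one witness is A, B, C, D, E:
1. A enq(66), leaving queue <66>
2. B enq(36), leaving queue <66,36>
3. C deq() (pending, included), leaving queue <36>
4. D enq(43), leaving queue <36,43>
5. E enq(45), leaving queue <36,43,45>
at event 10 (C's time-10 response) nothing linearizes any more
for example A, B, C, D, E fails at step 3: C deq() → 45 is not legal there
for example A, B, D, C, E fails at step 4: C deq() → 45 is not legal there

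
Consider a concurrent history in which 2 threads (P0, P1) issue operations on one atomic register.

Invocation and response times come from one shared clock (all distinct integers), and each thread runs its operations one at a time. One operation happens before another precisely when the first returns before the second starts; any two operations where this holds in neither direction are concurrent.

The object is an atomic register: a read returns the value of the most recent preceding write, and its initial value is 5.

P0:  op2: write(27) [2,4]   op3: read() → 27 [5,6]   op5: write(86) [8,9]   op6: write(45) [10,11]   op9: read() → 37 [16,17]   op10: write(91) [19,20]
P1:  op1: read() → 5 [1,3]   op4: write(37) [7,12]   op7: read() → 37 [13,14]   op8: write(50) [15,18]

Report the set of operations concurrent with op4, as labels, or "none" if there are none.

op5, op6

overlap test against op4 [7,12]: concurrent iff the interval meets 7..12
op1 [1,3]: before
op2 [2,4]: before
op3 [5,6]: before
op5 [8,9]: concurrent
op6 [10,11]: concurrent
op7 [13,14]: after
op8 [15,18]: after
op9 [16,17]: after
op10 [19,20]: after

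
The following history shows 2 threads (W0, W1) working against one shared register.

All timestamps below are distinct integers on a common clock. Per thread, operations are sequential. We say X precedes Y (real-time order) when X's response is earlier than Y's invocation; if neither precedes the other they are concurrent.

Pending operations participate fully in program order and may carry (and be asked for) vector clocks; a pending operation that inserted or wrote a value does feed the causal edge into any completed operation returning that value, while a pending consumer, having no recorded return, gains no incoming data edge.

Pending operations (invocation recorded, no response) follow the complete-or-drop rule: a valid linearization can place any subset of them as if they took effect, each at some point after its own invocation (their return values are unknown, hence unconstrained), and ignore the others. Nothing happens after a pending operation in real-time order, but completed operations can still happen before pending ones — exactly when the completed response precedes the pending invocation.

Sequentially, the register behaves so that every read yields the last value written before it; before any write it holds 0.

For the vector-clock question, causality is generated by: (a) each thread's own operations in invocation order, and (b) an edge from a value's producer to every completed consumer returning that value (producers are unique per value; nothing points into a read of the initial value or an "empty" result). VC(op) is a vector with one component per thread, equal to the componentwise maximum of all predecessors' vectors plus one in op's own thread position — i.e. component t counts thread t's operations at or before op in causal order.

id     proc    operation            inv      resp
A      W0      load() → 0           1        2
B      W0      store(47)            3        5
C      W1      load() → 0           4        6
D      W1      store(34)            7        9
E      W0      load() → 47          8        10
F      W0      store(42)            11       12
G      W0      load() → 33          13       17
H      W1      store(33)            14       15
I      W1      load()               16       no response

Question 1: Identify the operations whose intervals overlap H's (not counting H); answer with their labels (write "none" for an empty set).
G

concurrent with H ([14,15]): every op whose interval crosses 14..15
A [1,2]: before
B [3,5]: before
C [4,6]: before
D [7,9]: before
E [8,10]: before
F [11,12]: before
G [13,17]: concurrent
I [16,…): after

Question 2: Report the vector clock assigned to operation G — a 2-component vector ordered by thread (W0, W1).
(5, 3)

no predecessors for C (invoked 4): W1 increments from zero → (0, 1)
no predecessors for A (invoked 1): W0 increments from zero → (1, 0)
D (invocation 7): componentwise max over VC(C)=(0, 1), +1 at W1, giving (0, 2)
B (invocation 3): componentwise max over VC(A)=(1, 0), +1 at W0, giving (2, 0)
H (invocation 14): componentwise max over VC(D)=(0, 2), +1 at W1, giving (0, 3)
E (invocation 8): componentwise max over VC(B)=(2, 0), +1 at W0, giving (3, 0)
I (invocation 16): componentwise max over VC(H)=(0, 3), +1 at W1, giving (0, 4)
F (invocation 11): componentwise max over VC(E)=(3, 0), +1 at W0, giving (4, 0)
G (invocation 13): componentwise max over VC(F)=(4, 0), VC(H)=(0, 3), +1 at W0, giving (5, 3)
target: VC(G) = (5, 3)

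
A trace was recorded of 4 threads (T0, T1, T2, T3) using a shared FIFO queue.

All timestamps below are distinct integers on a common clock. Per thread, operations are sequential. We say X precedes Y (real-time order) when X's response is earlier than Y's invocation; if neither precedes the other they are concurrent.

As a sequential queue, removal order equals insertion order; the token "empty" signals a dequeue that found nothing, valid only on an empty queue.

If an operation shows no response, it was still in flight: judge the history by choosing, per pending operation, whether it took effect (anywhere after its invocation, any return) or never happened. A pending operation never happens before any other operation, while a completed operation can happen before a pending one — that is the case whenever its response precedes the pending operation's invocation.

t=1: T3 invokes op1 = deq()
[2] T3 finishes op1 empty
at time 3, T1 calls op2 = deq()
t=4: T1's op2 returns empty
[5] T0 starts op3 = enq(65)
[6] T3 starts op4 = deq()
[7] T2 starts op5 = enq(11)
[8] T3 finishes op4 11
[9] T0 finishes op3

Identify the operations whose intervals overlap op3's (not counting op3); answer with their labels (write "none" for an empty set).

op3 spans [5,9]: anything still running between times 5 and 9 counts as concurrent
op1 [1,2]: before
op2 [3,4]: before
op4 [6,8]: concurrent
op5 [7,…): concurrent

op4, op5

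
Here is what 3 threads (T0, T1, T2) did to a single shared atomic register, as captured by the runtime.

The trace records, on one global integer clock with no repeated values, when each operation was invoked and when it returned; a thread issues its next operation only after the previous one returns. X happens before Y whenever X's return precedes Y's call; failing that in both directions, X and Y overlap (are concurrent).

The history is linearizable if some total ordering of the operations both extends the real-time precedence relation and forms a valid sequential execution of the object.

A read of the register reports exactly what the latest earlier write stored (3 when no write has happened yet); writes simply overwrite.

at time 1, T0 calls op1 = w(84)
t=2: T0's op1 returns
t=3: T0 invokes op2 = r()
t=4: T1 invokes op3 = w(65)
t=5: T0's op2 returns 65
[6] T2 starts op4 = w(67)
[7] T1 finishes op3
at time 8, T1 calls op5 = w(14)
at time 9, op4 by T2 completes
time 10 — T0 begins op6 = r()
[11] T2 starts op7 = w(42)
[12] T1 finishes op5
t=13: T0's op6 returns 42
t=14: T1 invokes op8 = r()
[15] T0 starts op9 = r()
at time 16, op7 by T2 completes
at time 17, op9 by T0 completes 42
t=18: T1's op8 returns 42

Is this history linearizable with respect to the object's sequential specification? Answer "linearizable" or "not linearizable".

linearizable

a witness: op1, op3, op2, op4, op5, op7, op6, op8, op9
1. op1 w(84), leaving value 84
2. op3 w(65), leaving value 65
3. op2 r() → 65, leaving value 65
4. op4 w(67), leaving value 67
5. op5 w(14), leaving value 14
6. op7 w(42), leaving value 42
7. op6 r() → 42, leaving value 42
8. op8 r() → 42, leaving value 42
9. op9 r() → 42, leaving value 42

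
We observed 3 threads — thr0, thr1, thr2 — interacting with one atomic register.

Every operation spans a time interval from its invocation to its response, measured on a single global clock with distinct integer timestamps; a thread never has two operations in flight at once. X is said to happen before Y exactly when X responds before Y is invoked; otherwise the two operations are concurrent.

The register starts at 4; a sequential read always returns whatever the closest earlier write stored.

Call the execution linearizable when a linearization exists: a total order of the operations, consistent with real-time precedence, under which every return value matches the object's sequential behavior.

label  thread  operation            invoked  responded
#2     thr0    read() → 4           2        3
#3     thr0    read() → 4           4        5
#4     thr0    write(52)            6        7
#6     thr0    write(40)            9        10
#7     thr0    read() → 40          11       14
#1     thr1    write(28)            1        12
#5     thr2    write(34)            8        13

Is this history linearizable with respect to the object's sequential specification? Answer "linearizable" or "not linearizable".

one valid linearization: #2, #3, #1, #4, #5, #6, #7
after step 1 (#2 read() → 4): value 4
after step 2 (#3 read() → 4): value 4
after step 3 (#1 write(28)): value 28
after step 4 (#4 write(52)): value 52
after step 5 (#5 write(34)): value 34
after step 6 (#6 write(40)): value 40
after step 7 (#7 read() → 40): value 40

linearizable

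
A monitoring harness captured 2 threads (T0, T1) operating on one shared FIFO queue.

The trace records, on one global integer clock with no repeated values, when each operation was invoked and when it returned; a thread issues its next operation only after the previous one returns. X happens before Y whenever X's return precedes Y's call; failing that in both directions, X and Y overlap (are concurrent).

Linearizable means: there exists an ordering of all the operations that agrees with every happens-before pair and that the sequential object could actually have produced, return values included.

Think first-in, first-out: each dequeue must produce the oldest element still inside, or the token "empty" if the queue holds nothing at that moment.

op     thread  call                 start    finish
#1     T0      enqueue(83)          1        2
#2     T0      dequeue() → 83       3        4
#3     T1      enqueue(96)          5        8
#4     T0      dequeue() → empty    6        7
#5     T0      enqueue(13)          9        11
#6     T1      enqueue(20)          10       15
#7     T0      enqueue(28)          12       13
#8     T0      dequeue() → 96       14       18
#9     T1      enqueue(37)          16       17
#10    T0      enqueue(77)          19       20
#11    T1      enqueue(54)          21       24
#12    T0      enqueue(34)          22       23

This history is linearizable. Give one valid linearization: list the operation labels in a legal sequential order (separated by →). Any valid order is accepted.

step 1: #1 enqueue(83) — queue <83>
step 2: #2 dequeue() → 83 — queue <>
step 3: #4 dequeue() → empty — queue <>
step 4: #3 enqueue(96) — queue <96>
step 5: #5 enqueue(13) — queue <96,13>
step 6: #6 enqueue(20) — queue <96,13,20>
step 7: #7 enqueue(28) — queue <96,13,20,28>
step 8: #8 dequeue() → 96 — queue <13,20,28>
step 9: #9 enqueue(37) — queue <13,20,28,37>
step 10: #10 enqueue(77) — queue <13,20,28,37,77>
step 11: #11 enqueue(54) — queue <13,20,28,37,77,54>
step 12: #12 enqueue(34) — queue <13,20,28,37,77,54,34>

#1 → #2 → #4 → #3 → #5 → #6 → #7 → #8 → #9 → #10 → #11 → #12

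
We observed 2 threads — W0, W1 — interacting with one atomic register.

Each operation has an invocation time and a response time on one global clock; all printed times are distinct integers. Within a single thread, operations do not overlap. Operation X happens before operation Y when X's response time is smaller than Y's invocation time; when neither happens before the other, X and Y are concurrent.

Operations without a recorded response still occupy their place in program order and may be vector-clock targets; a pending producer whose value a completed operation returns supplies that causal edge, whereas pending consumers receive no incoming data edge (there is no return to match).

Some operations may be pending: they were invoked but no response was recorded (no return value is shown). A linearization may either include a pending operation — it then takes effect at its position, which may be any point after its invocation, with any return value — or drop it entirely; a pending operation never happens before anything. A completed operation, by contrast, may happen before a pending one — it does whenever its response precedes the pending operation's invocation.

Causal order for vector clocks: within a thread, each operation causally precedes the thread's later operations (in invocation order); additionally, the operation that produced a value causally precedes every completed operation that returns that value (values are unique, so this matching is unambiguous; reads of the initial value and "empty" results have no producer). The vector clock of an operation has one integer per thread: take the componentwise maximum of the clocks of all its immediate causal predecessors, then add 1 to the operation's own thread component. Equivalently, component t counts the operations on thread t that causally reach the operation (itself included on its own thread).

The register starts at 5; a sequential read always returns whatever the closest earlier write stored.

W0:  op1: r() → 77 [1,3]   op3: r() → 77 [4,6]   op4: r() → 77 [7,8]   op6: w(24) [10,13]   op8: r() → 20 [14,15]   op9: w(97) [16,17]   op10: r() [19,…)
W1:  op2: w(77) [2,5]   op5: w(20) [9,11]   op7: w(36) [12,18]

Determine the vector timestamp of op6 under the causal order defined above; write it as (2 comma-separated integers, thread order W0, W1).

(4, 1)

op2, invoked 2, has no incoming edges; only W1's bump applies → (0, 1)
VC(op5, invoked at 9): max of VC(op2)=(0, 1), then +1 on thread W1 → (0, 2)
VC(op1, invoked at 1): max of VC(op2)=(0, 1), then +1 on thread W0 → (1, 1)
VC(op7, invoked at 12): max of VC(op5)=(0, 2), then +1 on thread W1 → (0, 3)
VC(op3, invoked at 4): max of VC(op1)=(1, 1), VC(op2)=(0, 1), then +1 on thread W0 → (2, 1)
VC(op4, invoked at 7): max of VC(op2)=(0, 1), VC(op3)=(2, 1), then +1 on thread W0 → (3, 1)
VC(op6, invoked at 10): max of VC(op4)=(3, 1), then +1 on thread W0 → (4, 1)
VC(op8, invoked at 14): max of VC(op5)=(0, 2), VC(op6)=(4, 1), then +1 on thread W0 → (5, 2)
VC(op9, invoked at 16): max of VC(op8)=(5, 2), then +1 on thread W0 → (6, 2)
VC(op10, invoked at 19): max of VC(op9)=(6, 2), then +1 on thread W0 → (7, 2)
target: VC(op6) = (4, 1)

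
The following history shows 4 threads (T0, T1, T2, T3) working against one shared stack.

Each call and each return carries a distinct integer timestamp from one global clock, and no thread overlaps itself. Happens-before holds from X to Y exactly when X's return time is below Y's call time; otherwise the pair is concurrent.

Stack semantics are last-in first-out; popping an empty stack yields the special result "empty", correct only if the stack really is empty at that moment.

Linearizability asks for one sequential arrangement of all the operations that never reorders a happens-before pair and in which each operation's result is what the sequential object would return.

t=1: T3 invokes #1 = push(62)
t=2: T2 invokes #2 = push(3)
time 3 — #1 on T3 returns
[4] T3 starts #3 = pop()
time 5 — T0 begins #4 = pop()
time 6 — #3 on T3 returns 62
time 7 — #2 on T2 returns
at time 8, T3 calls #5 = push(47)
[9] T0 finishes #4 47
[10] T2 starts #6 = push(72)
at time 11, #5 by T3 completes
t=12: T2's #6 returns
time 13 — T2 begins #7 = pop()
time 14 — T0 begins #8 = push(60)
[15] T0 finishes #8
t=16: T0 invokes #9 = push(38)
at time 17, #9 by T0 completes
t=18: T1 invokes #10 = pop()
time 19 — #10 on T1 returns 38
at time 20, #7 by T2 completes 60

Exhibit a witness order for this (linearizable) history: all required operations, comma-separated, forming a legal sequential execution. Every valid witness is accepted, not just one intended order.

#1, #3, #2, #5, #4, #6, #8, #7, #9, #10

after step 1 (#1 push(62)): stack <62>
after step 2 (#3 pop() → 62): stack <>
after step 3 (#2 push(3)): stack <3>
after step 4 (#5 push(47)): stack <3,47>
after step 5 (#4 pop() → 47): stack <3>
after step 6 (#6 push(72)): stack <3,72>
after step 7 (#8 push(60)): stack <3,72,60>
after step 8 (#7 pop() → 60): stack <3,72>
after step 9 (#9 push(38)): stack <3,72,38>
after step 10 (#10 pop() → 38): stack <3,72>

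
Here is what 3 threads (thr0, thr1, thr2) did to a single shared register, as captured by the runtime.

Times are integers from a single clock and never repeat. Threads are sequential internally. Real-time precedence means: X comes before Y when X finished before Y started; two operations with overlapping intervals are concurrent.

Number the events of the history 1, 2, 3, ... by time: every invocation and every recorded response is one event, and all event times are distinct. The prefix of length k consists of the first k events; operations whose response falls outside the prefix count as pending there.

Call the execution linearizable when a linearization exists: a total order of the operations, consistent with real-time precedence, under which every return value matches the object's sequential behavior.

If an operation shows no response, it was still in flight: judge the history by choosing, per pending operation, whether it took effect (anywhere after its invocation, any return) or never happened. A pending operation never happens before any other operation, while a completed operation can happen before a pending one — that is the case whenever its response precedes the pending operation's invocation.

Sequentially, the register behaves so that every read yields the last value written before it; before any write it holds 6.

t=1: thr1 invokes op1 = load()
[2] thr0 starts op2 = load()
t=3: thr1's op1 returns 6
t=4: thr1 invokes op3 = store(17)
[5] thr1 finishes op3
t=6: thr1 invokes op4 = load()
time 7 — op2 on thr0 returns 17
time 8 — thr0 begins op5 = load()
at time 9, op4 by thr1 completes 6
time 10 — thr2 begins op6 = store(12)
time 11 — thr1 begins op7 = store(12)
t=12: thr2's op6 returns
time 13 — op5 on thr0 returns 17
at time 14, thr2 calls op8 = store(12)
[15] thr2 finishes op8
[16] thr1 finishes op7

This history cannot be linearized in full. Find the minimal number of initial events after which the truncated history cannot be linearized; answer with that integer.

9

a valid linearization of events 1..8 exists, for instance op1, op3, op2:
step 1: op1 load() → 6 — value 6
step 2: op3 store(17) — value 17
step 3: op2 load() → 17 — value 17
event 9 — op4's response, time 9 — after it, nothing linearizes
every completion of the 1 pending operation (op5) was checked; none linearizes
sample order op1, op2, op3, op4 (pending dropped) stalls at step 2 — op2 load() → 17 has no legal effect
sample order op1, op3, op2, op4 (pending dropped) stalls at step 4 — op4 load() → 6 has no legal effect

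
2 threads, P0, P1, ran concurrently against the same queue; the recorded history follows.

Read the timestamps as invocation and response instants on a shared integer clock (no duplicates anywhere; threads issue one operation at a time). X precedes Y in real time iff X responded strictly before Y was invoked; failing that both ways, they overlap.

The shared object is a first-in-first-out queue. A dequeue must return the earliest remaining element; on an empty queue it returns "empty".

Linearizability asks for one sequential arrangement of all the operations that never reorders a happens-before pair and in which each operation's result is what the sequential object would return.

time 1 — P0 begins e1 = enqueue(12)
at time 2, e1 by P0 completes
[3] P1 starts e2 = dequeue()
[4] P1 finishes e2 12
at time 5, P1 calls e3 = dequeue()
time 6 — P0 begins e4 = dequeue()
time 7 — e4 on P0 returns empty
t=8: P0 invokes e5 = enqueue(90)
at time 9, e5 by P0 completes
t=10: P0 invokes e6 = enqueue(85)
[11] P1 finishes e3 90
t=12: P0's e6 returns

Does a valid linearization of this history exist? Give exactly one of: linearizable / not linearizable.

one valid linearization: e1, e2, e4, e5, e3, e6
after step 1 (e1 enqueue(12)): queue <12>
after step 2 (e2 dequeue() → 12): queue <>
after step 3 (e4 dequeue() → empty): queue <>
after step 4 (e5 enqueue(90)): queue <90>
after step 5 (e3 dequeue() → 90): queue <>
after step 6 (e6 enqueue(85)): queue <85>

linearizable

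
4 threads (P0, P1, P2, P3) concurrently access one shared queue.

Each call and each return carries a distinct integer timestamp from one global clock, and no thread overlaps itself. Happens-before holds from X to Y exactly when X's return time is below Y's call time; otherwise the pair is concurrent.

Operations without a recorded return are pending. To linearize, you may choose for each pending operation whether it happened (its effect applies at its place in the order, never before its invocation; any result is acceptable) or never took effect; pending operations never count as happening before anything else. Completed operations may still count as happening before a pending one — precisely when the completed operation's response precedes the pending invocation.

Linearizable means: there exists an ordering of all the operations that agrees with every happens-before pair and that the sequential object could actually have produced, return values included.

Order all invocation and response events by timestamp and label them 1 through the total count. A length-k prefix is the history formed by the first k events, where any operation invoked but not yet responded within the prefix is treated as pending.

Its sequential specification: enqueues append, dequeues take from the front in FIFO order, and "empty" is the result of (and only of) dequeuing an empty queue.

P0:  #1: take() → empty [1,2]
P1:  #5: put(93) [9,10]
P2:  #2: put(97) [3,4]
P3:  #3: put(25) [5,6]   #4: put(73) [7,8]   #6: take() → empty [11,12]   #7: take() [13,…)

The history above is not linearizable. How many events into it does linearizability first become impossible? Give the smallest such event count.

12

one valid order for events 1..11 is #1, #2, #3, #4, #5:
1. #1 take() → empty, leaving queue <>
2. #2 put(97), leaving queue <97>
3. #3 put(25), leaving queue <97,25>
4. #4 put(73), leaving queue <97,25,73>
5. #5 put(93), leaving queue <97,25,73,93>
adding event 12 (#6 responds at 12) leaves no legal real-time order
sample order #1, #2, #3, #4, #5, #6 stalls at step 6 — #6 take() → empty has no legal effect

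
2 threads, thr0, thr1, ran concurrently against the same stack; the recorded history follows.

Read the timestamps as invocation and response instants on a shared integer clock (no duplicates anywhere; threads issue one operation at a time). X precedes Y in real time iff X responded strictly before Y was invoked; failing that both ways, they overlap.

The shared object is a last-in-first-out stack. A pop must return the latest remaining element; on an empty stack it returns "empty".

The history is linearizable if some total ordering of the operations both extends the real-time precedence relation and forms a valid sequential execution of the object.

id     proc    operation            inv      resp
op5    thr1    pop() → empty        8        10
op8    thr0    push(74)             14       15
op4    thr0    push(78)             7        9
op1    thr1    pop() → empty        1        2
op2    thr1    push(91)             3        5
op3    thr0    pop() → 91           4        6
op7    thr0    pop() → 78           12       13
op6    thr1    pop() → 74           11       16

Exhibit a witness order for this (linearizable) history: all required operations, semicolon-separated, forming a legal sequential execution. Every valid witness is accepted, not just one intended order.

1. op1 pop() → empty, leaving stack <>
2. op2 push(91), leaving stack <91>
3. op3 pop() → 91, leaving stack <>
4. op5 pop() → empty, leaving stack <>
5. op4 push(78), leaving stack <78>
6. op7 pop() → 78, leaving stack <>
7. op8 push(74), leaving stack <74>
8. op6 pop() → 74, leaving stack <>

op1; op2; op3; op5; op4; op7; op8; op6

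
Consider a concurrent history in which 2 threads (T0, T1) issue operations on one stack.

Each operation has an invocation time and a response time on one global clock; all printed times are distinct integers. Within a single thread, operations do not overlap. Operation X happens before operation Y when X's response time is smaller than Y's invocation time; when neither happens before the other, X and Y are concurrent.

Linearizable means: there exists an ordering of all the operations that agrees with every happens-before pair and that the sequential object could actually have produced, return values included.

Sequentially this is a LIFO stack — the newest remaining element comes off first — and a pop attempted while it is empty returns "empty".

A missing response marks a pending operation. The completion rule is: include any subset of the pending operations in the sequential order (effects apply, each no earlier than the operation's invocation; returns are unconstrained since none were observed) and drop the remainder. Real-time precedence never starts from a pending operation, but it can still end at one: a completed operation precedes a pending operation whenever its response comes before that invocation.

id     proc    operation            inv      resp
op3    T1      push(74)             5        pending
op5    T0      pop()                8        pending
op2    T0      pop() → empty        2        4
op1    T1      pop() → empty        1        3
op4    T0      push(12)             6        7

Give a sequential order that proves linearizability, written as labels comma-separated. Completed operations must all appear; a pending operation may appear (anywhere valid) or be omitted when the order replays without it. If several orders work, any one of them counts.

1. op1 pop() → empty, leaving stack <>
2. op2 pop() → empty, leaving stack <>
3. op3 push(74) (pending, included), leaving stack <74>
4. op4 push(12), leaving stack <74,12>

op1, op2, op3, op4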